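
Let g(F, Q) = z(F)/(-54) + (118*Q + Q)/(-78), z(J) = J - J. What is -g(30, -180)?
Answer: -3570/13 ≈ -274.62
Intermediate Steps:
z(J) = 0
g(F, Q) = -119*Q/78 (g(F, Q) = 0/(-54) + (118*Q + Q)/(-78) = 0*(-1/54) + (119*Q)*(-1/78) = 0 - 119*Q/78 = -119*Q/78)
-g(30, -180) = -(-119)*(-180)/78 = -1*3570/13 = -3570/13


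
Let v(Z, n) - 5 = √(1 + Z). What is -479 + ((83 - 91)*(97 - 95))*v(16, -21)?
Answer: -559 - 16*√17 ≈ -624.97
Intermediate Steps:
v(Z, n) = 5 + √(1 + Z)
-479 + ((83 - 91)*(97 - 95))*v(16, -21) = -479 + ((83 - 91)*(97 - 95))*(5 + √(1 + 16)) = -479 + (-8*2)*(5 + √17) = -479 - 16*(5 + √17) = -479 + (-80 - 16*√17) = -559 - 16*√17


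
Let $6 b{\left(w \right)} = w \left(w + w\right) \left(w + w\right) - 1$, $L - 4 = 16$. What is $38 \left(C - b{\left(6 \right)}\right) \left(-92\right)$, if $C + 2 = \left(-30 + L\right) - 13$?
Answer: $\frac{1770724}{3} \approx 5.9024 \cdot 10^{5}$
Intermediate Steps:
$L = 20$ ($L = 4 + 16 = 20$)
$b{\left(w \right)} = - \frac{1}{6} + \frac{2 w^{3}}{3}$ ($b{\left(w \right)} = \frac{w \left(w + w\right) \left(w + w\right) - 1}{6} = \frac{w 2 w 2 w - 1}{6} = \frac{w 4 w^{2} - 1}{6} = \frac{4 w^{3} - 1}{6} = \frac{-1 + 4 w^{3}}{6} = - \frac{1}{6} + \frac{2 w^{3}}{3}$)
$C = -25$ ($C = -2 + \left(\left(-30 + 20\right) - 13\right) = -2 - 23 = -25$)
$38 \left(C - b{\left(6 \right)}\right) \left(-92\right) = 38 \left(-25 - \left(- \frac{1}{6} + \frac{2 \cdot 6^{3}}{3}\right)\right) \left(-92\right) = 38 \left(-25 - \left(- \frac{1}{6} + \frac{2}{3} \cdot 216\right)\right) \left(-92\right) = 38 \left(-25 - \left(- \frac{1}{6} + 144\right)\right) \left(-92\right) = 38 \left(-25 - \frac{863}{6}\right) \left(-92\right) = 38 \left(- \frac{1013}{6}\right) \left(-92\right) = \left(- \frac{19247}{3}\right) \left(-92\right) = \frac{1770724}{3}$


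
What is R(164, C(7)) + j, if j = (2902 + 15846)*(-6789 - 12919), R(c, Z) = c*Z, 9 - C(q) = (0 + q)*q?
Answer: -369492144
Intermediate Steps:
C(q) = 9 - q² (C(q) = 9 - (0 + q)*q = 9 - q*q = 9 - q²)
R(c, Z) = Z*c
j = -369485584 (j = 18748*(-19708) = -369485584)
R(164, C(7)) + j = (9 - 1*7²)*164 - 369485584 = (9 - 1*49)*164 - 369485584 = (9 - 49)*164 - 369485584 = -40*164 - 369485584 = -6560 - 369485584 = -369492144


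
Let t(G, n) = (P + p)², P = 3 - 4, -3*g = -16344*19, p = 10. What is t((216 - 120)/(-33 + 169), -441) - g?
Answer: -103431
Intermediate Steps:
g = 103512 (g = -(-5448)*19 = -⅓*(-310536) = 103512)
P = -1
t(G, n) = 81 (t(G, n) = (-1 + 10)² = 9² = 81)
t((216 - 120)/(-33 + 169), -441) - g = 81 - 1*103512 = 81 - 103512 = -103431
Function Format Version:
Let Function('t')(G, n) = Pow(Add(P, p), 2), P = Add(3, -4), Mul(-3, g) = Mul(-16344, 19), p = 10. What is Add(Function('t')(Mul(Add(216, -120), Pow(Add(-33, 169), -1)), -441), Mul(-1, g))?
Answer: -103431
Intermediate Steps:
g = 103512 (g = Mul(Rational(-1, 3), Mul(-16344, 19)) = Mul(Rational(-1, 3), -310536) = 103512)
P = -1
Function('t')(G, n) = 81 (Function('t')(G, n) = Pow(Add(-1, 10), 2) = Pow(9, 2) = 81)
Add(Function('t')(Mul(Add(216, -120), Pow(Add(-33, 169), -1)), -441), Mul(-1, g)) = Add(81, Mul(-1, 103512)) = Add(81, -103512) = -103431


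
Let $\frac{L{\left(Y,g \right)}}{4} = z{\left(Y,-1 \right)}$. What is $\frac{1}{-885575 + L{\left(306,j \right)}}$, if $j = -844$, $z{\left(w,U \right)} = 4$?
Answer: $- \frac{1}{885559} \approx -1.1292 \cdot 10^{-6}$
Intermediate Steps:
$L{\left(Y,g \right)} = 16$ ($L{\left(Y,g \right)} = 4 \cdot 4 = 16$)
$\frac{1}{-885575 + L{\left(306,j \right)}} = \frac{1}{-885575 + 16} = \frac{1}{-885559} = - \frac{1}{885559}$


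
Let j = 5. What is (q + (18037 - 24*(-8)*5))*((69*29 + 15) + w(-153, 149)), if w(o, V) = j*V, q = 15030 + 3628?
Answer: 103965455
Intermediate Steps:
q = 18658
w(o, V) = 5*V
(q + (18037 - 24*(-8)*5))*((69*29 + 15) + w(-153, 149)) = (18658 + (18037 - 24*(-8)*5))*((69*29 + 15) + 5*149) = (18658 + (18037 - (-192)*5))*((2001 + 15) + 745) = (18658 + (18037 - 1*(-960)))*(2016 + 745) = (18658 + (18037 + 960))*2761 = (18658 + 18997)*2761 = 37655*2761 = 103965455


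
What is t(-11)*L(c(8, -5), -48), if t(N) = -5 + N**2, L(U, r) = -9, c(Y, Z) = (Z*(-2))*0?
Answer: -1044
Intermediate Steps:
c(Y, Z) = 0 (c(Y, Z) = -2*Z*0 = 0)
t(-11)*L(c(8, -5), -48) = (-5 + (-11)**2)*(-9) = (-5 + 121)*(-9) = 116*(-9) = -1044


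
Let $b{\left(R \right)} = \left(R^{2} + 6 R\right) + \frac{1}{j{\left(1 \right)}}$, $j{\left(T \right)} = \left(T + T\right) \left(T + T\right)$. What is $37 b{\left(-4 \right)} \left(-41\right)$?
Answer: $\frac{47027}{4} \approx 11757.0$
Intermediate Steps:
$j{\left(T \right)} = 4 T^{2}$ ($j{\left(T \right)} = 2 T 2 T = 4 T^{2}$)
$b{\left(R \right)} = \frac{1}{4} + R^{2} + 6 R$ ($b{\left(R \right)} = \left(R^{2} + 6 R\right) + \frac{1}{4 \cdot 1^{2}} = \left(R^{2} + 6 R\right) + \frac{1}{4 \cdot 1} = \left(R^{2} + 6 R\right) + \frac{1}{4} = \frac{1}{4} + R^{2} + 6 R$)
$37 b{\left(-4 \right)} \left(-41\right) = 37 \left(\frac{1}{4} + \left(-4\right)^{2} + 6 \left(-4\right)\right) \left(-41\right) = 37 \left(\frac{1}{4} + 16 - 24\right) \left(-41\right) = 37 \left(- \frac{31}{4}\right) \left(-41\right) = \left(- \frac{1147}{4}\right) \left(-41\right) = \frac{47027}{4}$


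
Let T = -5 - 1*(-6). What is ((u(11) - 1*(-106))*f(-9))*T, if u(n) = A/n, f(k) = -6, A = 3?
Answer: -7014/11 ≈ -637.64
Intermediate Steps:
u(n) = 3/n
T = 1 (T = -5 + 6 = 1)
((u(11) - 1*(-106))*f(-9))*T = ((3/11 - 1*(-106))*(-6))*1 = ((3*(1/11) + 106)*(-6))*1 = ((3/11 + 106)*(-6))*1 = ((1169/11)*(-6))*1 = -7014/11*1 = -7014/11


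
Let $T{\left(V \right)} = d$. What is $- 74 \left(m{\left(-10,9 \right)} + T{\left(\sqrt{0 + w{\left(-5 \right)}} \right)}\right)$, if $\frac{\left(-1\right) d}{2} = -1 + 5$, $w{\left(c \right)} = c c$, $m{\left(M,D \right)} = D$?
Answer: $-74$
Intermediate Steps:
$w{\left(c \right)} = c^{2}$
$d = -8$ ($d = - 2 \left(-1 + 5\right) = \left(-2\right) 4 = -8$)
$T{\left(V \right)} = -8$
$- 74 \left(m{\left(-10,9 \right)} + T{\left(\sqrt{0 + w{\left(-5 \right)}} \right)}\right) = - 74 \left(9 - 8\right) = \left(-74\right) 1 = -74$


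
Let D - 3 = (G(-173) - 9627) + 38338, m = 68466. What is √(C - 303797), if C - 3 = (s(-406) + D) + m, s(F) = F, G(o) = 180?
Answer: 2*I*√51710 ≈ 454.8*I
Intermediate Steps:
D = 28894 (D = 3 + ((180 - 9627) + 38338) = 3 + (-9447 + 38338) = 3 + 28891 = 28894)
C = 96957 (C = 3 + ((-406 + 28894) + 68466) = 3 + (28488 + 68466) = 3 + 96954 = 96957)
√(C - 303797) = √(96957 - 303797) = √(-206840) = 2*I*√51710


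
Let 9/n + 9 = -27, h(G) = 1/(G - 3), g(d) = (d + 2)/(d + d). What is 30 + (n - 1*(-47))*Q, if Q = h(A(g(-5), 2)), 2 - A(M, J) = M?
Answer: -155/26 ≈ -5.9615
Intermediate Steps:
g(d) = (2 + d)/(2*d) (g(d) = (2 + d)/((2*d)) = (2 + d)*(1/(2*d)) = (2 + d)/(2*d))
A(M, J) = 2 - M
h(G) = 1/(-3 + G)
n = -¼ (n = 9/(-9 - 27) = 9/(-36) = 9*(-1/36) = -¼ ≈ -0.25000)
Q = -10/13 (Q = 1/(-3 + (2 - (2 - 5)/(2*(-5)))) = 1/(-3 + (2 - (-1)*(-3)/(2*5))) = 1/(-3 + (2 - 1*3/10)) = 1/(-3 + (2 - 3/10)) = 1/(-3 + 17/10) = 1/(-13/10) = -10/13 ≈ -0.76923)
30 + (n - 1*(-47))*Q = 30 + (-¼ - 1*(-47))*(-10/13) = 30 + (-¼ + 47)*(-10/13) = 30 + (187/4)*(-10/13) = 30 - 935/26 = -155/26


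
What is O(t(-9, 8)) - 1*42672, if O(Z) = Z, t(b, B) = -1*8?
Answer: -42680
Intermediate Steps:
t(b, B) = -8
O(t(-9, 8)) - 1*42672 = -8 - 1*42672 = -8 - 42672 = -42680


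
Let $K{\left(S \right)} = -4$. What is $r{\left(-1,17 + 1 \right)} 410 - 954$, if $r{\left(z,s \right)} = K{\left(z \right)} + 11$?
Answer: $1916$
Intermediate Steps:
$r{\left(z,s \right)} = 7$ ($r{\left(z,s \right)} = -4 + 11 = 7$)
$r{\left(-1,17 + 1 \right)} 410 - 954 = 7 \cdot 410 - 954 = 2870 - 954 = 1916$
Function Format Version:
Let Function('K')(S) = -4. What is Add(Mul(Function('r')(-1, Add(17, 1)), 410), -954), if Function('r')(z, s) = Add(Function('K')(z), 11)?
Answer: 1916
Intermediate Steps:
Function('r')(z, s) = 7 (Function('r')(z, s) = Add(-4, 11) = 7)
Add(Mul(Function('r')(-1, Add(17, 1)), 410), -954) = Add(Mul(7, 410), -954) = Add(2870, -954) = 1916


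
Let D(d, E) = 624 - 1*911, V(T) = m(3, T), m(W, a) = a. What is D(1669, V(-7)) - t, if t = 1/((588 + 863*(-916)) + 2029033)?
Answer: -355625432/1239113 ≈ -287.00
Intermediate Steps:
V(T) = T
D(d, E) = -287 (D(d, E) = 624 - 911 = -287)
t = 1/1239113 (t = 1/((588 - 790508) + 2029033) = 1/(-789920 + 2029033) = 1/1239113 ≈ 8.0703e-7)
D(1669, V(-7)) - t = -287 - 1*1/1239113 = -287 - 1/1239113 = -355625432/1239113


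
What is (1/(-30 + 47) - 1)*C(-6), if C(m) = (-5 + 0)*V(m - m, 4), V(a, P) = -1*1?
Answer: -80/17 ≈ -4.7059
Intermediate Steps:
V(a, P) = -1
C(m) = 5 (C(m) = (-5 + 0)*(-1) = -5*(-1) = 5)
(1/(-30 + 47) - 1)*C(-6) = (1/(-30 + 47) - 1)*5 = (1/17 - 1)*5 = -16/17*5 = -80/17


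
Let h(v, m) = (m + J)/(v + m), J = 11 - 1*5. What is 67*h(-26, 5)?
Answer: -737/21 ≈ -35.095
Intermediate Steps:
J = 6 (J = 11 - 5 = 6)
h(v, m) = (6 + m)/(m + v) (h(v, m) = (m + 6)/(v + m) = (6 + m)/(m + v))
67*h(-26, 5) = 67*((6 + 5)/(5 - 26)) = 67*(11/(-21)) = 67*(-1/21*11) = 67*(-11/21) = -737/21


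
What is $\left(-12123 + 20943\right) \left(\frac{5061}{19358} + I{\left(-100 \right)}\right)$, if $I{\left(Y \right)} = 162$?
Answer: $\frac{13852061370}{9679} \approx 1.4311 \cdot 10^{6}$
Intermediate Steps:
$\left(-12123 + 20943\right) \left(\frac{5061}{19358} + I{\left(-100 \right)}\right) = \left(-12123 + 20943\right) \left(\frac{5061}{19358} + 162\right) = 8820 \left(5061 \cdot \frac{1}{19358} + 162\right) = 8820 \left(\frac{5061}{19358} + 162\right) = 8820 \cdot \frac{3141057}{19358} = \frac{13852061370}{9679}$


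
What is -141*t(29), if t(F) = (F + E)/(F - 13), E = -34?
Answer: 705/16 ≈ 44.063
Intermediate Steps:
t(F) = (-34 + F)/(-13 + F) (t(F) = (F - 34)/(F - 13) = (-34 + F)/(-13 + F))
-141*t(29) = -141*(-34 + 29)/(-13 + 29) = -141*(-5)/16 = -141*(-5/16) = 705/16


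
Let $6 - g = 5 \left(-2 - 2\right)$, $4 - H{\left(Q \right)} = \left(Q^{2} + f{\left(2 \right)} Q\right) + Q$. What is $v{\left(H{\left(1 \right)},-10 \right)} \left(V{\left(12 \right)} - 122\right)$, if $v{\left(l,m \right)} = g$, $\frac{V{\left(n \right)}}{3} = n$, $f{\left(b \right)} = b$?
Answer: $-2236$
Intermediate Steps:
$V{\left(n \right)} = 3 n$
$H{\left(Q \right)} = 4 - Q^{2} - 3 Q$ ($H{\left(Q \right)} = 4 - \left(\left(Q^{2} + 2 Q\right) + Q\right) = 4 - \left(Q^{2} + 3 Q\right) = 4 - Q^{2} - 3 Q$)
$g = 26$ ($g = 6 - 5 \left(-2 - 2\right) = 6 - 5 \left(-4\right) = 6 - -20 = 6 + 20 = 26$)
$v{\left(l,m \right)} = 26$
$v{\left(H{\left(1 \right)},-10 \right)} \left(V{\left(12 \right)} - 122\right) = 26 \left(3 \cdot 12 - 122\right) = 26 \left(36 - 122\right) = 26 \left(-86\right) = -2236$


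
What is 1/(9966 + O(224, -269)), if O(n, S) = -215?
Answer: 1/9751 ≈ 0.00010255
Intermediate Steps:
1/(9966 + O(224, -269)) = 1/(9966 - 215) = 1/9751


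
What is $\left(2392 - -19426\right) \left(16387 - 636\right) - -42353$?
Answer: $343697671$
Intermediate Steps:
$\left(2392 - -19426\right) \left(16387 - 636\right) - -42353 = \left(2392 + 19426\right) 15751 + 42353 = 21818 \cdot 15751 + 42353 = 343655318 + 42353 = 343697671$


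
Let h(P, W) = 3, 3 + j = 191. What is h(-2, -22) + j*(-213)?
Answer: -40041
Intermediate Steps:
j = 188 (j = -3 + 191 = 188)
h(-2, -22) + j*(-213) = 3 + 188*(-213) = 3 - 40044 = -40041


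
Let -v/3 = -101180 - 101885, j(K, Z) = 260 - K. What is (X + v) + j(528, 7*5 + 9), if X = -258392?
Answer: 350535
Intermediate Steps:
v = 609195 (v = -3*(-101180 - 101885) = -3*(-203065) = 609195)
(X + v) + j(528, 7*5 + 9) = (-258392 + 609195) + (260 - 1*528) = 350803 + (260 - 528) = 350803 - 268 = 350535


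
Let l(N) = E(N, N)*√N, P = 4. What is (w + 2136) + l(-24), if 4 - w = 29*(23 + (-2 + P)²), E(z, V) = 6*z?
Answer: 1357 - 288*I*√6 ≈ 1357.0 - 705.45*I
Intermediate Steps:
w = -779 (w = 4 - 29*(23 + (-2 + 4)²) = 4 - 29*(23 + 2²) = 4 - 29*(23 + 4) = 4 - 29*27 = 4 - 1*783 = 4 - 783 = -779)
l(N) = 6*N^(3/2) (l(N) = (6*N)*√N = 6*N^(3/2))
(w + 2136) + l(-24) = (-779 + 2136) + 6*(-24)^(3/2) = 1357 + 6*(-48*I*√6) = 1357 - 288*I*√6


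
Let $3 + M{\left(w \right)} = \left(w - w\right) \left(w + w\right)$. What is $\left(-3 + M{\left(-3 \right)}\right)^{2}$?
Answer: $36$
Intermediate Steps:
$M{\left(w \right)} = -3$ ($M{\left(w \right)} = -3 + \left(w - w\right) \left(w + w\right) = -3 + 0 \cdot 2 w = -3 + 0 = -3$)
$\left(-3 + M{\left(-3 \right)}\right)^{2} = \left(-3 - 3\right)^{2} = \left(-6\right)^{2} = 36$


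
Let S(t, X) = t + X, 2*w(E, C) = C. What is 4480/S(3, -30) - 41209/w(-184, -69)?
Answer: 638722/621 ≈ 1028.5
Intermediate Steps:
w(E, C) = C/2
S(t, X) = X + t
4480/S(3, -30) - 41209/w(-184, -69) = 4480/(-30 + 3) - 41209/((1/2)*(-69)) = 4480/(-27) - 41209/(-69/2) = 4480*(-1/27) - 41209*(-2/69) = -4480/27 + 82418/69 = 638722/621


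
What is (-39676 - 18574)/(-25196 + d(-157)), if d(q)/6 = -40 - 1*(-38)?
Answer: 29125/12604 ≈ 2.3108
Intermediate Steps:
d(q) = -12 (d(q) = 6*(-40 - 1*(-38)) = 6*(-40 + 38) = 6*(-2) = -12)
(-39676 - 18574)/(-25196 + d(-157)) = (-39676 - 18574)/(-25196 - 12) = -58250/(-25208) = -58250*(-1/25208) = 29125/12604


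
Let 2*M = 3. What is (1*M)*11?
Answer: 33/2 ≈ 16.500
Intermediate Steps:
M = 3/2 (M = (1/2)*3 = 3/2 ≈ 1.5000)
(1*M)*11 = (1*(3/2))*11 = (3/2)*11 = 33/2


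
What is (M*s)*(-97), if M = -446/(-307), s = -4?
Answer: 173048/307 ≈ 563.67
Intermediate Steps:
M = 446/307 (M = -446*(-1/307) = 446/307 ≈ 1.4528)
(M*s)*(-97) = ((446/307)*(-4))*(-97) = -1784/307*(-97) = 173048/307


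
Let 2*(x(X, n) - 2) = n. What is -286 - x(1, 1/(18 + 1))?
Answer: -10945/38 ≈ -288.03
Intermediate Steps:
x(X, n) = 2 + n/2
-286 - x(1, 1/(18 + 1)) = -286 - (2 + 1/(2*(18 + 1))) = -286 - (2 + (1/2)/19) = -286 - (2 + (1/2)*(1/19)) = -286 - (2 + 1/38) = -286 - 1*77/38 = -286 - 77/38 = -10945/38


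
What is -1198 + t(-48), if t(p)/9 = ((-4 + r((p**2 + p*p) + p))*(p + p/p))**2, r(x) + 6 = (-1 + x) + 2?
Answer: 411767338283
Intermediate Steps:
r(x) = -5 + x (r(x) = -6 + ((-1 + x) + 2) = -6 + (1 + x) = -5 + x)
t(p) = 9*(1 + p)**2*(-9 + p + 2*p**2)**2 (t(p) = 9*((-4 + (-5 + ((p**2 + p*p) + p)))*(p + p/p))**2 = 9*((-4 + (-5 + ((p**2 + p**2) + p)))*(p + 1))**2 = 9*((-4 + (-5 + (2*p**2 + p)))*(1 + p))**2 = 9*((-4 + (-5 + (p + 2*p**2)))*(1 + p))**2 = 9*((-4 + (-5 + p + 2*p**2))*(1 + p))**2 = 9*((-9 + p + 2*p**2)*(1 + p))**2 = 9*((1 + p)*(-9 + p + 2*p**2))**2 = 9*((1 + p)**2*(-9 + p + 2*p**2)**2) = 9*(1 + p)**2*(-9 + p + 2*p**2)**2)
-1198 + t(-48) = -1198 + 9*(1 - 48)**2*(-9 - 48*(1 + 2*(-48)))**2 = -1198 + 9*(-47)**2*(-9 - 48*(1 - 96))**2 = -1198 + 9*2209*(-9 - 48*(-95))**2 = -1198 + 9*2209*(-9 + 4560)**2 = -1198 + 9*2209*4551**2 = -1198 + 9*2209*20711601 = -1198 + 411767339481 = 411767338283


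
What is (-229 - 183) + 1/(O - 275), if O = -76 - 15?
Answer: -150793/366 ≈ -412.00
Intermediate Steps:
O = -91
(-229 - 183) + 1/(O - 275) = (-229 - 183) + 1/(-91 - 275) = -412 + 1/(-366) = -412 - 1/366 = -150793/366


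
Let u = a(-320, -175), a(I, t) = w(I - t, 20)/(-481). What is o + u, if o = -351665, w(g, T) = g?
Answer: -169150720/481 ≈ -3.5166e+5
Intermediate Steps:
a(I, t) = -I/481 + t/481 (a(I, t) = (I - t)/(-481) = (I - t)*(-1/481) = -I/481 + t/481)
u = 145/481 (u = -1/481*(-320) + (1/481)*(-175) = 320/481 - 175/481 = 145/481 ≈ 0.30146)
o + u = -351665 + 145/481 = -169150720/481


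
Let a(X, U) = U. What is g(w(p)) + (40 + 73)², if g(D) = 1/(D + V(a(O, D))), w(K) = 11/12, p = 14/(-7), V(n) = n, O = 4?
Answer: 140465/11 ≈ 12770.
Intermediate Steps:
p = -2 (p = 14*(-⅐) = -2)
w(K) = 11/12 (w(K) = 11*(1/12) = 11/12)
g(D) = 1/(2*D) (g(D) = 1/(D + D) = 1/(2*D))
g(w(p)) + (40 + 73)² = 1/(2*(11/12)) + (40 + 73)² = (½)*(12/11) + 113² = 6/11 + 12769 = 140465/11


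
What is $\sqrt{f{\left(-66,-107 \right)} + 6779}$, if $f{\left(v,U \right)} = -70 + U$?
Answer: $\sqrt{6602} \approx 81.253$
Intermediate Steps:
$\sqrt{f{\left(-66,-107 \right)} + 6779} = \sqrt{\left(-70 - 107\right) + 6779} = \sqrt{-177 + 6779} = \sqrt{6602}$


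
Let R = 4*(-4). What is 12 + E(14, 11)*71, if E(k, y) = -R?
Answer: 1148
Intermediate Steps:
R = -16
E(k, y) = 16 (E(k, y) = -1*(-16) = 16)
12 + E(14, 11)*71 = 12 + 16*71 = 12 + 1136 = 1148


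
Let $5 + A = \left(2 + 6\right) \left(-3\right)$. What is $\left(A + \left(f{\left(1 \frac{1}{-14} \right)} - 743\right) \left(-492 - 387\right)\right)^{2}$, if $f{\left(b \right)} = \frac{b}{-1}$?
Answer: $\frac{83577498737329}{196} \approx 4.2642 \cdot 10^{11}$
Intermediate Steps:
$A = -29$ ($A = -5 + \left(2 + 6\right) \left(-3\right) = -5 + 8 \left(-3\right) = -5 - 24 = -29$)
$f{\left(b \right)} = - b$ ($f{\left(b \right)} = b \left(-1\right) = - b$)
$\left(A + \left(f{\left(1 \frac{1}{-14} \right)} - 743\right) \left(-492 - 387\right)\right)^{2} = \left(-29 + \left(- \frac{1}{-14} - 743\right) \left(-492 - 387\right)\right)^{2} = \left(-29 + \left(- \frac{1 \left(-1\right)}{14} - 743\right) \left(-879\right)\right)^{2} = \left(-29 + \left(\left(-1\right) \left(- \frac{1}{14}\right) - 743\right) \left(-879\right)\right)^{2} = \left(-29 + \left(\frac{1}{14} - 743\right) \left(-879\right)\right)^{2} = \left(-29 - - \frac{9142479}{14}\right)^{2} = \left(-29 + \frac{9142479}{14}\right)^{2} = \left(\frac{9142073}{14}\right)^{2} = \frac{83577498737329}{196}$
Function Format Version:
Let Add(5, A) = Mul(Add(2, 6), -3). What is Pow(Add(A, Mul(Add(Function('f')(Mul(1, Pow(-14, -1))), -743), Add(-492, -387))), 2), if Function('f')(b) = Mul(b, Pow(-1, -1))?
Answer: Rational(83577498737329, 196) ≈ 4.2642e+11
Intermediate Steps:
A = -29 (A = Add(-5, Mul(Add(2, 6), -3)) = Add(-5, Mul(8, -3)) = Add(-5, -24) = -29)
Function('f')(b) = Mul(-1, b) (Function('f')(b) = Mul(b, -1) = Mul(-1, b))
Pow(Add(A, Mul(Add(Function('f')(Mul(1, Pow(-14, -1))), -743), Add(-492, -387))), 2) = Pow(Add(-29, Mul(Add(Mul(-1, Mul(1, Pow(-14, -1))), -743), Add(-492, -387))), 2) = Pow(Add(-29, Mul(Add(Mul(-1, Mul(1, Rational(-1, 14))), -743), -879)), 2) = Pow(Add(-29, Mul(Add(Mul(-1, Rational(-1, 14)), -743), -879)), 2) = Pow(Add(-29, Mul(Add(Rational(1, 14), -743), -879)), 2) = Pow(Add(-29, Mul(Rational(-10401, 14), -879)), 2) = Pow(Add(-29, Rational(9142479, 14)), 2) = Pow(Rational(9142073, 14), 2) = Rational(83577498737329, 196)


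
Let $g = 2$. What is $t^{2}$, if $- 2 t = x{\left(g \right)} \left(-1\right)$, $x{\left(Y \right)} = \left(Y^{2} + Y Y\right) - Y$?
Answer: $9$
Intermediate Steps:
$x{\left(Y \right)} = - Y + 2 Y^{2}$ ($x{\left(Y \right)} = \left(Y^{2} + Y^{2}\right) - Y = 2 Y^{2} - Y = - Y + 2 Y^{2}$)
$t = 3$ ($t = - \frac{2 \left(-1 + 2 \cdot 2\right) \left(-1\right)}{2} = - \frac{2 \left(-1 + 4\right) \left(-1\right)}{2} = - \frac{2 \cdot 3 \left(-1\right)}{2} = - \frac{6 \left(-1\right)}{2} = \left(- \frac{1}{2}\right) \left(-6\right) = 3$)
$t^{2} = 3^{2} = 9$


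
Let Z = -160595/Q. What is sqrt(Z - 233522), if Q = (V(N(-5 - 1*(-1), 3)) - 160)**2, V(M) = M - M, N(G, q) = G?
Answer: I*sqrt(5978323795)/160 ≈ 483.25*I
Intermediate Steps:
V(M) = 0
Q = 25600 (Q = (0 - 160)**2 = (-160)**2 = 25600)
Z = -32119/5120 (Z = -160595/25600 = -160595*1/25600 = -32119/5120 ≈ -6.2732)
sqrt(Z - 233522) = sqrt(-32119/5120 - 233522) = sqrt(-1195664759/5120) = I*sqrt(5978323795)/160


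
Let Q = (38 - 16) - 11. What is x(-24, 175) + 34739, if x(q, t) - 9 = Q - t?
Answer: 34584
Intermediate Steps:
Q = 11 (Q = 22 - 11 = 11)
x(q, t) = 20 - t (x(q, t) = 9 + (11 - t) = 20 - t)
x(-24, 175) + 34739 = (20 - 1*175) + 34739 = (20 - 175) + 34739 = -155 + 34739 = 34584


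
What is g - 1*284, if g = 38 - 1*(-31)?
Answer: -215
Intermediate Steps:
g = 69 (g = 38 + 31 = 69)
g - 1*284 = 69 - 1*284 = 69 - 284 = -215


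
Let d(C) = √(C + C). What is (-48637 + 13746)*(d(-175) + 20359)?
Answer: -710345869 - 174455*I*√14 ≈ -7.1035e+8 - 6.5275e+5*I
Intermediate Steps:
d(C) = √2*√C (d(C) = √(2*C) = √2*√C)
(-48637 + 13746)*(d(-175) + 20359) = (-48637 + 13746)*(√2*√(-175) + 20359) = -34891*(√2*(5*I*√7) + 20359) = -34891*(5*I*√14 + 20359) = -34891*(20359 + 5*I*√14) = -710345869 - 174455*I*√14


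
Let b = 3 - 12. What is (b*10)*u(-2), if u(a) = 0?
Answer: 0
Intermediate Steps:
b = -9
(b*10)*u(-2) = -9*10*0 = -90*0 = 0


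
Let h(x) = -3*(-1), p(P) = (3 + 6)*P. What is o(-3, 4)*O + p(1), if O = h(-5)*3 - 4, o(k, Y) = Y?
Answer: 29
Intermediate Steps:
p(P) = 9*P
h(x) = 3
O = 5 (O = 3*3 - 4 = 9 - 4 = 5)
o(-3, 4)*O + p(1) = 4*5 + 9*1 = 20 + 9 = 29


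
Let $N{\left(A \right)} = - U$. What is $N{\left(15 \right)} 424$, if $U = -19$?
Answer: $8056$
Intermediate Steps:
$N{\left(A \right)} = 19$ ($N{\left(A \right)} = \left(-1\right) \left(-19\right) = 19$)
$N{\left(15 \right)} 424 = 19 \cdot 424 = 8056$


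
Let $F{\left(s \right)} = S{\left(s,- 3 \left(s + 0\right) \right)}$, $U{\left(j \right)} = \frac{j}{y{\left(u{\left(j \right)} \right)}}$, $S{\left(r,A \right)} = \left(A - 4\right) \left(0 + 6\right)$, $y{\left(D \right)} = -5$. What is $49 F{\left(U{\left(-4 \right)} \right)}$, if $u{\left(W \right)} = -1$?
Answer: $- \frac{9408}{5} \approx -1881.6$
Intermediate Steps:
$S{\left(r,A \right)} = -24 + 6 A$ ($S{\left(r,A \right)} = \left(-4 + A\right) 6 = -24 + 6 A$)
$U{\left(j \right)} = - \frac{j}{5}$ ($U{\left(j \right)} = \frac{j}{-5} = j \left(- \frac{1}{5}\right) = - \frac{j}{5}$)
$F{\left(s \right)} = -24 - 18 s$ ($F{\left(s \right)} = -24 + 6 \left(- 3 \left(s + 0\right)\right) = -24 + 6 \left(- 3 s\right) = -24 - 18 s$)
$49 F{\left(U{\left(-4 \right)} \right)} = 49 \left(-24 - 18 \left(\left(- \frac{1}{5}\right) \left(-4\right)\right)\right) = 49 \left(-24 - \frac{72}{5}\right) = 49 \left(- \frac{192}{5}\right) = - \frac{9408}{5}$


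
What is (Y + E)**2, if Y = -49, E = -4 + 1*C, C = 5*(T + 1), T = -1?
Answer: 2809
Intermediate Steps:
C = 0 (C = 5*(-1 + 1) = 5*0 = 0)
E = -4 (E = -4 + 1*0 = -4 + 0 = -4)
(Y + E)**2 = (-49 - 4)**2 = (-53)**2 = 2809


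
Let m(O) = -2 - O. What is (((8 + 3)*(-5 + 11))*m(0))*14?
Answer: -1848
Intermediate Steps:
(((8 + 3)*(-5 + 11))*m(0))*14 = (((8 + 3)*(-5 + 11))*(-2 - 1*0))*14 = ((11*6)*(-2 + 0))*14 = (66*(-2))*14 = -132*14 = -1848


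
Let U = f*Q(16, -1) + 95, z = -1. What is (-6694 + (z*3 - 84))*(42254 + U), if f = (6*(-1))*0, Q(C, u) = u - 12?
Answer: -287168569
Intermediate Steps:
Q(C, u) = -12 + u
f = 0 (f = -6*0 = 0)
U = 95 (U = 0*(-12 - 1) + 95 = 0*(-13) + 95 = 0 + 95 = 95)
(-6694 + (z*3 - 84))*(42254 + U) = (-6694 + (-1*3 - 84))*(42254 + 95) = (-6694 + (-3 - 84))*42349 = (-6694 - 87)*42349 = -6781*42349 = -287168569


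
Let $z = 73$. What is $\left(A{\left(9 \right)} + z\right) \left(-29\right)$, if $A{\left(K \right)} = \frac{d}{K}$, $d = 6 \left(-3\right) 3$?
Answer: $-1943$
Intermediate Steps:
$d = -54$ ($d = \left(-18\right) 3 = -54$)
$A{\left(K \right)} = - \frac{54}{K}$
$\left(A{\left(9 \right)} + z\right) \left(-29\right) = \left(- \frac{54}{9} + 73\right) \left(-29\right) = \left(\left(-54\right) \frac{1}{9} + 73\right) \left(-29\right) = \left(-6 + 73\right) \left(-29\right) = 67 \left(-29\right) = -1943$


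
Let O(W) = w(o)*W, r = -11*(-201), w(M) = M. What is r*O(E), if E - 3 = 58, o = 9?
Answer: 1213839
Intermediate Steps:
E = 61 (E = 3 + 58 = 61)
r = 2211
O(W) = 9*W
r*O(E) = 2211*(9*61) = 2211*549 = 1213839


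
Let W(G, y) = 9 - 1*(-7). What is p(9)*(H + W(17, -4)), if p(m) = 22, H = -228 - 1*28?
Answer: -5280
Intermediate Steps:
H = -256 (H = -228 - 28 = -256)
W(G, y) = 16 (W(G, y) = 9 + 7 = 16)
p(9)*(H + W(17, -4)) = 22*(-256 + 16) = 22*(-240) = -5280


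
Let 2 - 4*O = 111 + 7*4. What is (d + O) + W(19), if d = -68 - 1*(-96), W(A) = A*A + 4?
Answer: 1435/4 ≈ 358.75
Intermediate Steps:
W(A) = 4 + A**2 (W(A) = A**2 + 4 = 4 + A**2)
d = 28 (d = -68 + 96 = 28)
O = -137/4 (O = 1/2 - (111 + 7*4)/4 = 1/2 - (111 + 28)/4 = 1/2 - 1/4*139 = 1/2 - 139/4 = -137/4 ≈ -34.250)
(d + O) + W(19) = (28 - 137/4) + (4 + 19**2) = -25/4 + (4 + 361) = -25/4 + 365 = 1435/4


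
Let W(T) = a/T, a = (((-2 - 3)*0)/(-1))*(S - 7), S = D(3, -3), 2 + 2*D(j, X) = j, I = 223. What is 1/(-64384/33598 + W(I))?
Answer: -16799/32192 ≈ -0.52184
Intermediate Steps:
D(j, X) = -1 + j/2
S = 1/2 (S = -1 + (1/2)*3 = -1 + 3/2 = 1/2 ≈ 0.50000)
a = 0 (a = (((-2 - 3)*0)/(-1))*(1/2 - 7) = (-5*0*(-1))*(-13/2) = (0*(-1))*(-13/2) = 0*(-13/2) = 0)
W(T) = 0 (W(T) = 0/T = 0)
1/(-64384/33598 + W(I)) = 1/(-64384/33598 + 0) = 1/(-64384*1/33598 + 0) = 1/(-32192/16799 + 0) = 1/(-32192/16799) = -16799/32192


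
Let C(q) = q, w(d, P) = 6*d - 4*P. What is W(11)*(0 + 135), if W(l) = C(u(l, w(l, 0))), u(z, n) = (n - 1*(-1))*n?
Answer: 596970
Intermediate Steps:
w(d, P) = -4*P + 6*d
u(z, n) = n*(1 + n) (u(z, n) = (n + 1)*n = (1 + n)*n = n*(1 + n))
W(l) = 6*l*(1 + 6*l) (W(l) = (-4*0 + 6*l)*(1 + (-4*0 + 6*l)) = (0 + 6*l)*(1 + (0 + 6*l)) = (6*l)*(1 + 6*l) = 6*l*(1 + 6*l))
W(11)*(0 + 135) = (6*11*(1 + 6*11))*(0 + 135) = (6*11*(1 + 66))*135 = (6*11*67)*135 = 4422*135 = 596970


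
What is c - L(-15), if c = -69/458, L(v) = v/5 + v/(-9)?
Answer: 1625/1374 ≈ 1.1827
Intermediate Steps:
L(v) = 4*v/45 (L(v) = v*(⅕) + v*(-⅑) = v/5 - v/9 = 4*v/45)
c = -69/458 (c = -69*1/458 = -69/458 ≈ -0.15066)
c - L(-15) = -69/458 - 4*(-15)/45 = -69/458 - 1*(-4/3) = -69/458 + 4/3 = 1625/1374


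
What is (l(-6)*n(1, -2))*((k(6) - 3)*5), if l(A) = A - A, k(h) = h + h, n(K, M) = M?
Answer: 0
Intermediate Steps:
k(h) = 2*h
l(A) = 0
(l(-6)*n(1, -2))*((k(6) - 3)*5) = (0*(-2))*((2*6 - 3)*5) = 0*((12 - 3)*5) = 0*(9*5) = 0*45 = 0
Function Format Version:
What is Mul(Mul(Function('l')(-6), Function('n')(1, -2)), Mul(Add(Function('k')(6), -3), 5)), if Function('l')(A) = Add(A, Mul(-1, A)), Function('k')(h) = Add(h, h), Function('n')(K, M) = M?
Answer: 0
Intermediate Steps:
Function('k')(h) = Mul(2, h)
Function('l')(A) = 0
Mul(Mul(Function('l')(-6), Function('n')(1, -2)), Mul(Add(Function('k')(6), -3), 5)) = Mul(Mul(0, -2), Mul(Add(Mul(2, 6), -3), 5)) = Mul(0, Mul(Add(12, -3), 5)) = Mul(0, Mul(9, 5)) = Mul(0, 45) = 0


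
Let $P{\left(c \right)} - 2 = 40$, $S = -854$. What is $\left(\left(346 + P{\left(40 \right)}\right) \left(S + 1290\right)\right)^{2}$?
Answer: $28617812224$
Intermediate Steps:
$P{\left(c \right)} = 42$ ($P{\left(c \right)} = 2 + 40 = 42$)
$\left(\left(346 + P{\left(40 \right)}\right) \left(S + 1290\right)\right)^{2} = \left(\left(346 + 42\right) \left(-854 + 1290\right)\right)^{2} = \left(388 \cdot 436\right)^{2} = 169168^{2} = 28617812224$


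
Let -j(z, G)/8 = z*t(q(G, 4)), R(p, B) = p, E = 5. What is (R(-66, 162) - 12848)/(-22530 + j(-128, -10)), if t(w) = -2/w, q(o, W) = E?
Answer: 32285/57349 ≈ 0.56296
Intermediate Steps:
q(o, W) = 5
j(z, G) = 16*z/5 (j(z, G) = -8*z*(-2/5) = -8*z*(-2*⅕) = -8*z*(-2)/5 = -(-16)*z/5 = 16*z/5)
(R(-66, 162) - 12848)/(-22530 + j(-128, -10)) = (-66 - 12848)/(-22530 + (16/5)*(-128)) = -12914/(-22530 - 2048/5) = -12914/(-114698/5) = -12914*(-5/114698) = 32285/57349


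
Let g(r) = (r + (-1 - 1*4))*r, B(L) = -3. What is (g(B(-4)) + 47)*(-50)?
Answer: -3550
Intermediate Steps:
g(r) = r*(-5 + r) (g(r) = (r + (-1 - 4))*r = (r - 5)*r = (-5 + r)*r = r*(-5 + r))
(g(B(-4)) + 47)*(-50) = (-3*(-5 - 3) + 47)*(-50) = (-3*(-8) + 47)*(-50) = (24 + 47)*(-50) = 71*(-50) = -3550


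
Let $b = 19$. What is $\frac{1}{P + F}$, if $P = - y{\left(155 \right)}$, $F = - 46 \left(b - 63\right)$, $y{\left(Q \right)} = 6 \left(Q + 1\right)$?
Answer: $\frac{1}{1088} \approx 0.00091912$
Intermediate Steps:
$y{\left(Q \right)} = 6 + 6 Q$ ($y{\left(Q \right)} = 6 \left(1 + Q\right) = 6 + 6 Q$)
$F = 2024$ ($F = - 46 \left(19 - 63\right) = \left(-46\right) \left(-44\right) = 2024$)
$P = -936$ ($P = - (6 + 6 \cdot 155) = - (6 + 930) = \left(-1\right) 936 = -936$)
$\frac{1}{P + F} = \frac{1}{-936 + 2024} = \frac{1}{1088}$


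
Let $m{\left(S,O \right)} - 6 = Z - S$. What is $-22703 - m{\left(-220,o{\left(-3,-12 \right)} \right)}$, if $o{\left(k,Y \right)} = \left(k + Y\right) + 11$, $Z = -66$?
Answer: $-22863$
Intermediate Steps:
$o{\left(k,Y \right)} = 11 + Y + k$ ($o{\left(k,Y \right)} = \left(Y + k\right) + 11 = 11 + Y + k$)
$m{\left(S,O \right)} = -60 - S$ ($m{\left(S,O \right)} = 6 - \left(66 + S\right) = -60 - S$)
$-22703 - m{\left(-220,o{\left(-3,-12 \right)} \right)} = -22703 - \left(-60 - -220\right) = -22703 - \left(-60 + 220\right) = -22703 - 160 = -22863$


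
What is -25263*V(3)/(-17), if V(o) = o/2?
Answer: 75789/34 ≈ 2229.1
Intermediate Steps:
V(o) = o/2 (V(o) = o*(1/2) = o/2)
-25263*V(3)/(-17) = -25263*(1/2)*3/(-17) = -75789*(-1)/(2*17) = -25263*(-3/34) = 75789/34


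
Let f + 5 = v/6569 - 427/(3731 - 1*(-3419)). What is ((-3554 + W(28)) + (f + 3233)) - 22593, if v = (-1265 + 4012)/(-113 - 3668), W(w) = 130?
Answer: -4047048319341303/177587331350 ≈ -22789.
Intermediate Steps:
v = -2747/3781 (v = 2747/(-3781) = 2747*(-1/3781) = -2747/3781 ≈ -0.72653)
f = -898561862903/177587331350 (f = -5 + (-2747/3781/6569 - 427/(3731 - 1*(-3419))) = -5 + (-2747/3781*1/6569 - 427/(3731 + 3419)) = -5 + (-2747/24837389 - 427/7150) = -5 - 10625206153/177587331350 = -898561862903/177587331350 ≈ -5.0598)
((-3554 + W(28)) + (f + 3233)) - 22593 = ((-3554 + 130) + (-898561862903/177587331350 + 3233)) - 22593 = (-3424 + 573241280391647/177587331350) - 22593 = -34817742150753/177587331350 - 22593 = -4047048319341303/177587331350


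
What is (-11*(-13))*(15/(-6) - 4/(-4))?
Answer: -429/2 ≈ -214.50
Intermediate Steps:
(-11*(-13))*(15/(-6) - 4/(-4)) = 143*(15*(-1/6) - 4*(-1/4)) = 143*(-5/2 + 1) = 143*(-3/2) = -429/2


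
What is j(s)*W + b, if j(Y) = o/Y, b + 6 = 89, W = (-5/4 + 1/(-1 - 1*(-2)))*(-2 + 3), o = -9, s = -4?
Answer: 1319/16 ≈ 82.438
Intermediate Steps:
W = -1/4 (W = (-5*1/4 + 1/(-1 + 2))*1 = (-5/4 + 1/1)*1 = (-5/4 + 1*1)*1 = (-5/4 + 1)*1 = -1/4*1 = -1/4 ≈ -0.25000)
b = 83 (b = -6 + 89 = 83)
j(Y) = -9/Y
j(s)*W + b = -9/(-4)*(-1/4) + 83 = -9*(-1/4)*(-1/4) + 83 = (9/4)*(-1/4) + 83 = -9/16 + 83 = 1319/16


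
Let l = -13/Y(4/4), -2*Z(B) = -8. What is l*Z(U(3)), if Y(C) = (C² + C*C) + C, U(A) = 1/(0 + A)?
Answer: -52/3 ≈ -17.333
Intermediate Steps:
U(A) = 1/A
Z(B) = 4 (Z(B) = -½*(-8) = 4)
Y(C) = C + 2*C² (Y(C) = (C² + C²) + C = 2*C² + C = C + 2*C²)
l = -13/3 (l = -13/(1 + 2*(4/4)) = -13/(1 + 2*(4*(¼))) = -13/(1 + 2*1) = -13/(1 + 2) = -13/(1*3) = -13/3 ≈ -4.3333)
l*Z(U(3)) = -13/3*4 = -52/3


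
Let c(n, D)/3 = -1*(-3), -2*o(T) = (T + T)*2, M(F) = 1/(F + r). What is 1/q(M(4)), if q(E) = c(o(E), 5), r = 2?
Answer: 1/9 ≈ 0.11111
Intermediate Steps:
M(F) = 1/(2 + F) (M(F) = 1/(F + 2) = 1/(2 + F))
o(T) = -2*T (o(T) = -(T + T)*2/2 = -2*T*2/2 = -2*T)
c(n, D) = 9 (c(n, D) = 3*(-1*(-3)) = 3*3 = 9)
q(E) = 9
1/q(M(4)) = 1/9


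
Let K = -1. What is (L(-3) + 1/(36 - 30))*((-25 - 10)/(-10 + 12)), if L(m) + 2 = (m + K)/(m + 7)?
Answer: 595/12 ≈ 49.583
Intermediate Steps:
L(m) = -2 + (-1 + m)/(7 + m) (L(m) = -2 + (m - 1)/(m + 7) = -2 + (-1 + m)/(7 + m))
(L(-3) + 1/(36 - 30))*((-25 - 10)/(-10 + 12)) = ((-15 - 1*(-3))/(7 - 3) + 1/(36 - 30))*((-25 - 10)/(-10 + 12)) = ((-15 + 3)/4 + 1/6)*(-35/2) = ((1/4)*(-12) + 1/6)*(-35*1/2) = (-3 + 1/6)*(-35/2) = -17/6*(-35/2) = 595/12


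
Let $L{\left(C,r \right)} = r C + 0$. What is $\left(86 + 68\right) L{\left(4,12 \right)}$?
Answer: $7392$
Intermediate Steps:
$L{\left(C,r \right)} = C r$ ($L{\left(C,r \right)} = C r + 0 = C r$)
$\left(86 + 68\right) L{\left(4,12 \right)} = \left(86 + 68\right) 4 \cdot 12 = 154 \cdot 48 = 7392$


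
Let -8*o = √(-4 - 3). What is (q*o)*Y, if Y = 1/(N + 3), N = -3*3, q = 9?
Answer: 3*I*√7/16 ≈ 0.49608*I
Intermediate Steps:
o = -I*√7/8 (o = -√(-4 - 3)/8 = -I*√7/8 ≈ -0.33072*I)
N = -9
Y = -⅙ (Y = 1/(-9 + 3) = 1/(-6) = -⅙ ≈ -0.16667)
(q*o)*Y = (9*(-I*√7/8))*(-⅙) = -9*I*√7/8*(-⅙) = 3*I*√7/16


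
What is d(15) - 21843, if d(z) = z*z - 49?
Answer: -21667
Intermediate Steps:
d(z) = -49 + z**2 (d(z) = z**2 - 49 = -49 + z**2)
d(15) - 21843 = (-49 + 15**2) - 21843 = (-49 + 225) - 21843 = 176 - 21843 = -21667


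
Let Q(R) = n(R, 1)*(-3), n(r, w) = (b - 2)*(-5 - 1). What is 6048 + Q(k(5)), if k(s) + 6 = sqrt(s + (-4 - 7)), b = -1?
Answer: 5994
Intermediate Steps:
k(s) = -6 + sqrt(-11 + s) (k(s) = -6 + sqrt(s + (-4 - 7)) = -6 + sqrt(s - 11) = -6 + sqrt(-11 + s))
n(r, w) = 18 (n(r, w) = (-1 - 2)*(-5 - 1) = -3*(-6) = 18)
Q(R) = -54 (Q(R) = 18*(-3) = -54)
6048 + Q(k(5)) = 6048 - 54 = 5994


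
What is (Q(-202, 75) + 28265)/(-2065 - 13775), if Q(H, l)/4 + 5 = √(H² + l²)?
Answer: -1883/1056 - √46429/3960 ≈ -1.8376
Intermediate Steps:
Q(H, l) = -20 + 4*√(H² + l²)
(Q(-202, 75) + 28265)/(-2065 - 13775) = ((-20 + 4*√((-202)² + 75²)) + 28265)/(-2065 - 13775) = ((-20 + 4*√(40804 + 5625)) + 28265)/(-15840) = ((-20 + 4*√46429) + 28265)*(-1/15840) = (28245 + 4*√46429)*(-1/15840) = -1883/1056 - √46429/3960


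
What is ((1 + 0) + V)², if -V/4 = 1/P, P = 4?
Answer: 0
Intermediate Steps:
V = -1 (V = -4/4 = -4*¼ = -1)
((1 + 0) + V)² = ((1 + 0) - 1)² = (1 - 1)² = 0² = 0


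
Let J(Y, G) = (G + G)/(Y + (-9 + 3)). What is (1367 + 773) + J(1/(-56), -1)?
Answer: 721292/337 ≈ 2140.3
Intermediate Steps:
J(Y, G) = 2*G/(-6 + Y) (J(Y, G) = (2*G)/(Y - 6) = (2*G)/(-6 + Y) = 2*G/(-6 + Y))
(1367 + 773) + J(1/(-56), -1) = (1367 + 773) + 2*(-1)/(-6 + 1/(-56)) = 2140 + 2*(-1)/(-6 - 1/56) = 2140 + 2*(-1)/(-337/56) = 2140 + 2*(-1)*(-56/337) = 2140 + 112/337 = 721292/337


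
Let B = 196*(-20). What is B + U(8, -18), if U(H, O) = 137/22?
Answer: -86103/22 ≈ -3913.8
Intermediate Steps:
U(H, O) = 137/22 (U(H, O) = 137*(1/22) = 137/22)
B = -3920
B + U(8, -18) = -3920 + 137/22 = -86103/22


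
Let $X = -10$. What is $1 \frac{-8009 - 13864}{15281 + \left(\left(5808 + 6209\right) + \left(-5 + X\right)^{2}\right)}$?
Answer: $- \frac{21873}{27523} \approx -0.79472$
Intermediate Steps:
$1 \frac{-8009 - 13864}{15281 + \left(\left(5808 + 6209\right) + \left(-5 + X\right)^{2}\right)} = 1 \frac{-8009 - 13864}{15281 + \left(\left(5808 + 6209\right) + \left(-5 - 10\right)^{2}\right)} = 1 \left(- \frac{21873}{15281 + \left(12017 + \left(-15\right)^{2}\right)}\right) = 1 \left(- \frac{21873}{15281 + \left(12017 + 225\right)}\right) = 1 \left(- \frac{21873}{15281 + 12242}\right) = 1 \left(- \frac{21873}{27523}\right) = - \frac{21873}{27523}$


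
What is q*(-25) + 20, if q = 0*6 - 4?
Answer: 120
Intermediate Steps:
q = -4 (q = 0 - 4 = -4)
q*(-25) + 20 = -4*(-25) + 20 = 100 + 20 = 120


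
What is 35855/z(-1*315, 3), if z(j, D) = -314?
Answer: -35855/314 ≈ -114.19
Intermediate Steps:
35855/z(-1*315, 3) = 35855/(-314) = 35855*(-1/314) = -35855/314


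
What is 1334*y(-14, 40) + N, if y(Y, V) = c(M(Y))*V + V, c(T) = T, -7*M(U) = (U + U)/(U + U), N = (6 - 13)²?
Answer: 320503/7 ≈ 45786.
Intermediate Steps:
N = 49 (N = (-7)² = 49)
M(U) = -⅐ (M(U) = -(U + U)/(7*(U + U)) = -2*U/(7*(2*U)) = -2*U*1/(2*U)/7 = -⅐*1 = -⅐)
y(Y, V) = 6*V/7 (y(Y, V) = -V/7 + V = 6*V/7)
1334*y(-14, 40) + N = 1334*((6/7)*40) + 49 = 1334*(240/7) + 49 = 320160/7 + 49 = 320503/7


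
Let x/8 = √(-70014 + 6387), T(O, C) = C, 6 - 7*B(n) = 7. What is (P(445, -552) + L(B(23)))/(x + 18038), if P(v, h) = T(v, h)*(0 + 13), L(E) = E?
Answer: -453051427/1153045502 + 100466*I*√63627/576522751 ≈ -0.39292 + 0.043957*I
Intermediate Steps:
B(n) = -⅐ (B(n) = 6/7 - ⅐*7 = 6/7 - 1 = -⅐)
x = 8*I*√63627 (x = 8*√(-70014 + 6387) = 8*√(-63627) = 8*(I*√63627) = 8*I*√63627 ≈ 2018.0*I)
P(v, h) = 13*h (P(v, h) = h*(0 + 13) = h*13 = 13*h)
(P(445, -552) + L(B(23)))/(x + 18038) = (13*(-552) - ⅐)/(8*I*√63627 + 18038) = (-7176 - ⅐)/(18038 + 8*I*√63627) = -50233/(7*(18038 + 8*I*√63627))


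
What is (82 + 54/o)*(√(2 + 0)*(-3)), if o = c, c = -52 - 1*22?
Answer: -9021*√2/37 ≈ -344.80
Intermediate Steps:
c = -74 (c = -52 - 22 = -74)
o = -74
(82 + 54/o)*(√(2 + 0)*(-3)) = (82 + 54/(-74))*(√(2 + 0)*(-3)) = (82 + 54*(-1/74))*(√2*(-3)) = (82 - 27/37)*(-3*√2) = 3007*(-3*√2)/37 = -9021*√2/37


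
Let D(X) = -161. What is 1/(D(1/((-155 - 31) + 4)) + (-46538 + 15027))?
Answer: -1/31672 ≈ -3.1574e-5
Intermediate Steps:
1/(D(1/((-155 - 31) + 4)) + (-46538 + 15027)) = 1/(-161 + (-46538 + 15027)) = 1/(-161 - 31511) = 1/(-31672) = -1/31672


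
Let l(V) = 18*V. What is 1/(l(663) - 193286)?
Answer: -1/181352 ≈ -5.5141e-6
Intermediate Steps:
1/(l(663) - 193286) = 1/(18*663 - 193286) = 1/(11934 - 193286) = 1/(-181352) = -1/181352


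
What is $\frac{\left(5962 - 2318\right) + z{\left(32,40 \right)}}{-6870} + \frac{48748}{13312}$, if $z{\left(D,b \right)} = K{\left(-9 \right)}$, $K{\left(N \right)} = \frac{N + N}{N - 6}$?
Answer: $\frac{178983661}{57158400} \approx 3.1314$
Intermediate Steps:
$K{\left(N \right)} = \frac{2 N}{-6 + N}$
$z{\left(D,b \right)} = \frac{6}{5}$ ($z{\left(D,b \right)} = 2 \left(-9\right) \frac{1}{-6 - 9} = 2 \left(-9\right) \frac{1}{-15} = 2 \left(-9\right) \left(- \frac{1}{15}\right) = \frac{6}{5}$)
$\frac{\left(5962 - 2318\right) + z{\left(32,40 \right)}}{-6870} + \frac{48748}{13312} = \frac{\left(5962 - 2318\right) + \frac{6}{5}}{-6870} + \frac{48748}{13312} = \left(3644 + \frac{6}{5}\right) \left(- \frac{1}{6870}\right) + 48748 \cdot \frac{1}{13312} = \frac{18226}{5} \left(- \frac{1}{6870}\right) + \frac{12187}{3328} = - \frac{9113}{17175} + \frac{12187}{3328} = \frac{178983661}{57158400}$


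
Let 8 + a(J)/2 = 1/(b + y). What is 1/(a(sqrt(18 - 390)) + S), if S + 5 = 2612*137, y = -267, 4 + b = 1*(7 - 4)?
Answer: 134/47948281 ≈ 2.7947e-6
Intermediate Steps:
b = -1 (b = -4 + 1*(7 - 4) = -4 + 1*3 = -4 + 3 = -1)
a(J) = -2145/134 (a(J) = -16 + 2/(-1 - 267) = -16 + 2/(-268) = -16 + 2*(-1/268) = -16 - 1/134 = -2145/134)
S = 357839 (S = -5 + 2612*137 = -5 + 357844 = 357839)
1/(a(sqrt(18 - 390)) + S) = 1/(-2145/134 + 357839) = 1/(47948281/134) = 134/47948281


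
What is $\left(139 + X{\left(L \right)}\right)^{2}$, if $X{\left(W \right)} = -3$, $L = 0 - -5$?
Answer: $18496$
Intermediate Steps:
$L = 5$ ($L = 0 + 5 = 5$)
$\left(139 + X{\left(L \right)}\right)^{2} = \left(139 - 3\right)^{2} = 136^{2} = 18496$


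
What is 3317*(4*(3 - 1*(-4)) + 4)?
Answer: 106144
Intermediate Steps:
3317*(4*(3 - 1*(-4)) + 4) = 3317*(4*(3 + 4) + 4) = 3317*(4*7 + 4) = 3317*(28 + 4) = 3317*32 = 106144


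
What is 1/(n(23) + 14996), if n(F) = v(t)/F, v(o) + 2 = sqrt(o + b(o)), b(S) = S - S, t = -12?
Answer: 3966419/59480074424 - 23*I*sqrt(3)/59480074424 ≈ 6.6685e-5 - 6.6976e-10*I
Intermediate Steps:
b(S) = 0
v(o) = -2 + sqrt(o) (v(o) = -2 + sqrt(o + 0) = -2 + sqrt(o))
n(F) = (-2 + 2*I*sqrt(3))/F (n(F) = (-2 + sqrt(-12))/F = (-2 + 2*I*sqrt(3))/F)
1/(n(23) + 14996) = 1/(2*(-1 + I*sqrt(3))/23 + 14996) = 1/(2*(1/23)*(-1 + I*sqrt(3)) + 14996) = 1/((-2/23 + 2*I*sqrt(3)/23) + 14996) = 1/(344906/23 + 2*I*sqrt(3)/23)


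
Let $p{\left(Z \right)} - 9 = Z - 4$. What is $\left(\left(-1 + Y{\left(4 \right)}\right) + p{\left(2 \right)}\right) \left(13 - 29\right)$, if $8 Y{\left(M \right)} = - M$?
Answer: $-88$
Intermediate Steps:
$p{\left(Z \right)} = 5 + Z$ ($p{\left(Z \right)} = 9 + \left(Z - 4\right) = 9 + \left(-4 + Z\right) = 5 + Z$)
$Y{\left(M \right)} = - \frac{M}{8}$ ($Y{\left(M \right)} = \frac{\left(-1\right) M}{8} = - \frac{M}{8}$)
$\left(\left(-1 + Y{\left(4 \right)}\right) + p{\left(2 \right)}\right) \left(13 - 29\right) = \left(\left(-1 - \frac{1}{2}\right) + \left(5 + 2\right)\right) \left(13 - 29\right) = \left(\left(-1 - \frac{1}{2}\right) + 7\right) \left(-16\right) = \left(- \frac{3}{2} + 7\right) \left(-16\right) = \frac{11}{2} \left(-16\right) = -88$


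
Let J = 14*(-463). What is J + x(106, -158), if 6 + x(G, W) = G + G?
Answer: -6276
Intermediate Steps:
x(G, W) = -6 + 2*G (x(G, W) = -6 + (G + G) = -6 + 2*G)
J = -6482
J + x(106, -158) = -6482 + (-6 + 2*106) = -6482 + (-6 + 212) = -6482 + 206 = -6276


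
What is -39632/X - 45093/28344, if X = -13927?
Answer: 165106399/131582296 ≈ 1.2548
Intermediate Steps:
-39632/X - 45093/28344 = -39632/(-13927) - 45093/28344 = -39632*(-1/13927) - 45093*1/28344 = 39632/13927 - 15031/9448 = 165106399/131582296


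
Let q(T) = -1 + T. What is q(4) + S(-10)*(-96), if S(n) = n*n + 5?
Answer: -10077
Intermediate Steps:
S(n) = 5 + n**2 (S(n) = n**2 + 5 = 5 + n**2)
q(4) + S(-10)*(-96) = (-1 + 4) + (5 + (-10)**2)*(-96) = 3 + (5 + 100)*(-96) = 3 + 105*(-96) = 3 - 10080 = -10077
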